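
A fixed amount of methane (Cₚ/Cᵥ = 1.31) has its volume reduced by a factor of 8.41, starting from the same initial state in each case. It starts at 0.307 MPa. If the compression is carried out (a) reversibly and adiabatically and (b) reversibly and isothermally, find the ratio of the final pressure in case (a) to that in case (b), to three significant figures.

P_adiabatic / P_isothermal ≈ 1.94

Isothermal: P_b = P₁(V₁/V₂) = 0.307×8.41.
Adiabatic: P_a = P₁(V₁/V₂)^γ = 0.307×8.41^(1.31).
P_a/P_b = (V₁/V₂)^(γ−1) = 8.41^(0.31) = 1.935.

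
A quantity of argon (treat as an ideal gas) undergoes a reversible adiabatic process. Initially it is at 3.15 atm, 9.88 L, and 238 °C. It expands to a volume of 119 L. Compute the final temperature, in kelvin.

T₂ ≈ 97.3 K

For a reversible adiabat TV^(γ−1) is constant, so T₂ = T₁ (V₁/V₂)^(γ−1).
γ = 5/3 for a monatomic ideal gas.
T₁ = 238 °C = 511.1 K.
T₂ = 511.1 × (9.88/119)^(2/3) = 97.28 K.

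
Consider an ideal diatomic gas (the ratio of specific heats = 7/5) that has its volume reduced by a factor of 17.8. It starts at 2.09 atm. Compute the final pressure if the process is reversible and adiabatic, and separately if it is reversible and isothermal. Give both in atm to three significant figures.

Isothermal: P₂ = P₁(V₁/V₂) = 2.09×17.8 = 37.2 atm.
Adiabatic: P₂ = P₁(V₁/V₂)^γ = 2.09×17.8^(7/5) = 117.7 atm.

adiabatic: 118 atm; isothermal: 37.2 atm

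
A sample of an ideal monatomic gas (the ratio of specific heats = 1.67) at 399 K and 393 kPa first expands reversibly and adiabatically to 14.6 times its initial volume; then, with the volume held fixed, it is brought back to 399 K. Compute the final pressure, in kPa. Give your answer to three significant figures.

P₃ ≈ 26.9 kPa

Adiabatic step (PV^γ = const): P₂ = 393×(1/14.6)^(1.67) = 4.466 kPa; T₂ = 399×(1/14.6)^(0.67) = 66.2 K.
Isochoric: P₃ = P₂(T₃/T₂) = 4.466 × (399/66.2) = 26.92 kPa.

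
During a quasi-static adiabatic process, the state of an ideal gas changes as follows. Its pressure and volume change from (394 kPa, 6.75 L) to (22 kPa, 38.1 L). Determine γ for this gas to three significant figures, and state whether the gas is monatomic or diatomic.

PV^γ = const ⇒ γ = ln(P₂/P₁) / ln(V₁/V₂).
γ = ln(22/394) / ln(6.75/38.1) = 1.667.
γ ≈ 1.67 is close to 5/3, so the gas is monatomic.

γ ≈ 1.67; monatomic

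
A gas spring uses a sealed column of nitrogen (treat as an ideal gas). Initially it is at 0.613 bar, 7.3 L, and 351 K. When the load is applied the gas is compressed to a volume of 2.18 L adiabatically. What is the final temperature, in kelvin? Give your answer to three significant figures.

Adiabatic: T₁V₁^(γ−1) = T₂V₂^(γ−1) ⇒ T₂ = T₁ (V₁/V₂)^(γ−1).
γ = 7/5 for a diatomic ideal gas.
T₂ = 351 × (7.3/2.18)^(2/5) = 569.2 K.

T₂ ≈ 569 K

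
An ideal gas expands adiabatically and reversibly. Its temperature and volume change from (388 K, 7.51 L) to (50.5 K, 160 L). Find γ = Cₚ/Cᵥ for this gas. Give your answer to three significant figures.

TV^(γ−1) = const ⇒ γ − 1 = ln(T₂/T₁) / ln(V₁/V₂).
γ = 1 + ln(50.5/388) / ln(7.51/160) = 1.667.

γ ≈ 1.67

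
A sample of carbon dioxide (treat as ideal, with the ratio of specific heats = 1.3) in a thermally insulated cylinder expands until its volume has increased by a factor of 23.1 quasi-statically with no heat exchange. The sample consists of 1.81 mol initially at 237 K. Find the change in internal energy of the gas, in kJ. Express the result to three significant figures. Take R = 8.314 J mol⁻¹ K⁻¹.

Adiabatic: T₁V₁^(γ−1) = T₂V₂^(γ−1) ⇒ T₂ = T₁ (V₁/V₂)^(γ−1).
T₂ = 237 × (1/23.1)^(0.3) = 92.4 K.
Q = 0, so ΔU = W_on_gas = nCᵥΔT with Cᵥ = R/(γ−1) = 27.71 J/(mol·K).
ΔU = 1.81 × 27.71 × (92.4 − 237) = -7253 J.

ΔU ≈ -7.25 kJ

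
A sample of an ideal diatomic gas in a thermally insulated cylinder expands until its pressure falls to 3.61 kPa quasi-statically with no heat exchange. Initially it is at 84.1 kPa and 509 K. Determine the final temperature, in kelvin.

Adiabatic: T₂/T₁ = (P₂/P₁)^((γ−1)/γ).
For a diatomic ideal gas γ = 7/5, so (γ−1)/γ = 2/7.
T₂ = 509 × (3.61/84.1)^(2/7) = 207 K.

T₂ ≈ 207 K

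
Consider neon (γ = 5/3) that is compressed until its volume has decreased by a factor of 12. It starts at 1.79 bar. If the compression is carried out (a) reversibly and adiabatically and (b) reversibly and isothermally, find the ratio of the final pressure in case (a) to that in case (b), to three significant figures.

Isothermal: P_b = P₁(V₁/V₂) = 1.79×12.
Adiabatic: P_a = P₁(V₁/V₂)^γ = 1.79×12^(5/3).
P_a/P_b = (V₁/V₂)^(γ−1) = 12^(2/3) = 5.241.

P_adiabatic / P_isothermal ≈ 5.24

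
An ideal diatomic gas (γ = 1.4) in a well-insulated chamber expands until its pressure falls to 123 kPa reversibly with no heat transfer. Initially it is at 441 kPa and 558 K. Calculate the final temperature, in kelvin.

T₂ ≈ 387 K

Adiabatic: T₂/T₁ = (P₂/P₁)^((γ−1)/γ).
T₂ = 558 × (123/441)^(0.286) = 387.4 K.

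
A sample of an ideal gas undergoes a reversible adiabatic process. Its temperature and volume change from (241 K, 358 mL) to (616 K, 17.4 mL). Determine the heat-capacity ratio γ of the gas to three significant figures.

γ ≈ 1.31

TV^(γ−1) = const ⇒ γ − 1 = ln(T₂/T₁) / ln(V₁/V₂).
γ = 1 + ln(616/241) / ln(358/17.4) = 1.31.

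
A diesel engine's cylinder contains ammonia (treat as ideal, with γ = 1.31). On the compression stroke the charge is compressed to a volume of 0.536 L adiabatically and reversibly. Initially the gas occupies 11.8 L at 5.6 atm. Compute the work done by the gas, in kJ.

P₂ = P₁(V₁/V₂)^γ = 5.6×(11.8/0.536)^(1.31) = 321.5 atm.
For a reversible adiabat, W_by_gas = (P₁V₁ − P₂V₂)/(γ−1).
W_by = (567400×0.0118 − 3.257×10^7×0.000536) / (0.31) = -34720 J.

W ≈ -34.7 kJ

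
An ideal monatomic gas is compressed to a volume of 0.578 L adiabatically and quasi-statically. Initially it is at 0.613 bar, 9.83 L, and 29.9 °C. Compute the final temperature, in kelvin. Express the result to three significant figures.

T₂ ≈ 2000 K

For a reversible adiabat TV^(γ−1) is constant, so T₂ = T₁ (V₁/V₂)^(γ−1).
γ = 5/3 for a monatomic ideal gas.
T₁ = 29.9 °C = 303 K.
T₂ = 303 × (9.83/0.578)^(2/3) = 2004 K.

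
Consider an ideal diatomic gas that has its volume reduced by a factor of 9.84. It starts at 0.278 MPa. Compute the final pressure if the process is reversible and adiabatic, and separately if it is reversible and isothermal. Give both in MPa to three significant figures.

adiabatic: 6.83 MPa; isothermal: 2.74 MPa

For a diatomic ideal gas γ = 7/5.
Isothermal: P₂ = P₁(V₁/V₂) = 0.278×9.84 = 2.736 MPa.
Adiabatic: P₂ = P₁(V₁/V₂)^γ = 0.278×9.84^(7/5) = 6.827 MPa.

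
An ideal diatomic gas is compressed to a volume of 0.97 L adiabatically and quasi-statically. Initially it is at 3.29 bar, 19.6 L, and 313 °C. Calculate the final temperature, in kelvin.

Adiabatic: T₁V₁^(γ−1) = T₂V₂^(γ−1) ⇒ T₂ = T₁ (V₁/V₂)^(γ−1).
γ = 7/5 for a diatomic ideal gas.
T₁ = 313 °C = 586.1 K.
T₂ = 586.1 × (19.6/0.97)^(2/5) = 1951 K.

T₂ ≈ 1950 K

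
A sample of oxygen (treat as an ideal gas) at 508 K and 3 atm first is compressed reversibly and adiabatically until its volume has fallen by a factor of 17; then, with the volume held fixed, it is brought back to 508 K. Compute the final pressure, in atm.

For a diatomic ideal gas γ = 7/5.
Adiabatic step (PV^γ = const): P₂ = 3×17^(7/5) = 158.4 atm; T₂ = 508×17^(2/5) = 1578 K.
Isochoric: P₃ = P₂(T₃/T₂) = 158.4 × (508/1578) = 51 atm.

P₃ ≈ 51.0 atm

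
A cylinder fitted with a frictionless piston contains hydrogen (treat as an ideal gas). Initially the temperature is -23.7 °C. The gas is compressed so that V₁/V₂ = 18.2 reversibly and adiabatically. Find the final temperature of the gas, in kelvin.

T₂ ≈ 796 K

For a reversible adiabat TV^(γ−1) is constant, so T₂ = T₁ (V₁/V₂)^(γ−1).
For a diatomic ideal gas γ = 7/5, so γ−1 = 2/5.
T₁ = -23.7 °C = 249.4 K.
T₂ = 249.4 × 18.2^(2/5) = 796.2 K.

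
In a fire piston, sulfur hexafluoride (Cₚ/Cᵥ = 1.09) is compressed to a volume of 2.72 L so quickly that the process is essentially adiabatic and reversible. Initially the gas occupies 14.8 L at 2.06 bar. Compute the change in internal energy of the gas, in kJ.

ΔU ≈ 5.58 kJ

P₂ = P₁(V₁/V₂)^γ = 2.06×(14.8/2.72)^(1.09) = 13.05 bar.
For a reversible adiabat, W_by_gas = (P₁V₁ − P₂V₂)/(γ−1).
W_by = (206000×0.0148 − 1.305×10^6×0.00272) / (0.09) = -5579 J.
Q = 0 ⇒ ΔU = −W_by = 5579 J.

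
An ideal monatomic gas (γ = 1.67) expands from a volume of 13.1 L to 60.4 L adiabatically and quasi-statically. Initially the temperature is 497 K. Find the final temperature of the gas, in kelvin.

T₂ ≈ 178 K

For a reversible adiabat TV^(γ−1) is constant, so T₂ = T₁ (V₁/V₂)^(γ−1).
T₂ = 497 × (13.1/60.4)^(0.67) = 178.5 K.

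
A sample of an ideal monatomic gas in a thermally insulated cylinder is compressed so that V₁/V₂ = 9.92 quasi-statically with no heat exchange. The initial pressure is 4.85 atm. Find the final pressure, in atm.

P₂ ≈ 222 atm

Adiabatic: P₁V₁^γ = P₂V₂^γ ⇒ P₂ = P₁ (V₁/V₂)^γ.
For a monatomic ideal gas γ = 5/3.
P₂ = 4.85 × 9.92^(5/3) = 222.1 atm.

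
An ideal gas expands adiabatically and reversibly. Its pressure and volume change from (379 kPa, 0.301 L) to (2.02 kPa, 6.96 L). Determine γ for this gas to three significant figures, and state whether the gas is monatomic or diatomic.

PV^γ = const ⇒ γ = ln(P₂/P₁) / ln(V₁/V₂).
γ = ln(2.02/379) / ln(0.301/6.96) = 1.667.
γ ≈ 1.67 is close to 5/3, so the gas is monatomic.

γ ≈ 1.67; monatomic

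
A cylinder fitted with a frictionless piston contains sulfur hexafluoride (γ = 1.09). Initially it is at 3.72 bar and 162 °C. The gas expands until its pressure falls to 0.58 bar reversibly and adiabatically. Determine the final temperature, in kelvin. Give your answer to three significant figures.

Along an adiabat T P^((1−γ)/γ) is constant, so T₂ = T₁ (P₂/P₁)^((γ−1)/γ).
T₁ = 162 °C = 435.1 K.
T₂ = 435.1 × (0.58/3.72)^(0.0826) = 373.2 K.

T₂ ≈ 373 K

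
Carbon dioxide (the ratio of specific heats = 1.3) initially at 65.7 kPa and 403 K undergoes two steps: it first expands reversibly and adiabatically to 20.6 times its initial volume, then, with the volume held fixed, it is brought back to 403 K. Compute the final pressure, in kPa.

P₃ ≈ 3.19 kPa

Adiabatic step (PV^γ = const): P₂ = 65.7×(1/20.6)^(1.3) = 1.287 kPa; T₂ = 403×(1/20.6)^(0.3) = 162.6 K.
Isochoric: P₃ = P₂(T₃/T₂) = 1.287 × (403/162.6) = 3.189 kPa.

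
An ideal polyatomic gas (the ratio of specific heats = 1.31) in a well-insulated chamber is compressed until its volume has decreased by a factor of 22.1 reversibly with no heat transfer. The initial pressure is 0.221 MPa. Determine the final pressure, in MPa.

Since PV^γ is constant along a reversible adiabat, P₂ = P₁ (V₁/V₂)^γ.
P₂ = 0.221 × 22.1^(1.31) = 12.75 MPa.

P₂ ≈ 12.8 MPa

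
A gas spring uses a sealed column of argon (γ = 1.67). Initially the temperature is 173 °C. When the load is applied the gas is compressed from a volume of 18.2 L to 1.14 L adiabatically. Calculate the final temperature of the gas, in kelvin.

T₂ ≈ 2850 K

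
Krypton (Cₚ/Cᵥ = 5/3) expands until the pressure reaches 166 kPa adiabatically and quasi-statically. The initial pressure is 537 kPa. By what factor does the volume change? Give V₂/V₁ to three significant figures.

From PV^γ = const, V₂/V₁ = (P₁/P₂)^(1/γ).
V₂/V₁ = (537/166)^(3/5) = 2.023.

V₂/V₁ ≈ 2.02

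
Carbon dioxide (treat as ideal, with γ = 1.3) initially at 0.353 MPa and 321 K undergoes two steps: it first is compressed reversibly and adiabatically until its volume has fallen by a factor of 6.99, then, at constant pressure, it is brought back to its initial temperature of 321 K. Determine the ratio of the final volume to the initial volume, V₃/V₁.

V₃/V₁ ≈ 0.0798

Adiabatic step: V₂/V₁ = 0.1431; T₂ = T₁·6.99^(0.3) = 575.2 K.
Isobaric step: V₃/V₂ = T₃/T₂ = 321/575.2.
V₃/V₁ = (V₂/V₁)(V₃/V₂) = 0.1431 × (321/575.2) = 0.07983.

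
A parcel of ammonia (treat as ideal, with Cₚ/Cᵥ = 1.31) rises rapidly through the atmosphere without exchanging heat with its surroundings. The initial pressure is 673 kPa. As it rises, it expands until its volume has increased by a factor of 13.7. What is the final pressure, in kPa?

P₂ ≈ 21.8 kPa

Since PV^γ is constant along a reversible adiabat, P₂ = P₁ (V₁/V₂)^γ.
P₂ = 673 × (1/13.7)^(1.31) = 21.82 kPa.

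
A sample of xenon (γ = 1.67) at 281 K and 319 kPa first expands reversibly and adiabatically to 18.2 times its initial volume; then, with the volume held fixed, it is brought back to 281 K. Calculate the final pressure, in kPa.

Adiabatic step (PV^γ = const): P₂ = 319×(1/18.2)^(1.67) = 2.509 kPa; T₂ = 281×(1/18.2)^(0.67) = 40.22 K.
Isochoric: P₃ = P₂(T₃/T₂) = 2.509 × (281/40.22) = 17.53 kPa.

P₃ ≈ 17.5 kPa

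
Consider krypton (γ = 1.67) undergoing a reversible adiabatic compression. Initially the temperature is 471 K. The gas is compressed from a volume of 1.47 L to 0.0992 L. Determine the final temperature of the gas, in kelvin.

T₂ ≈ 2870 K

For a reversible adiabat TV^(γ−1) is constant, so T₂ = T₁ (V₁/V₂)^(γ−1).
T₂ = 471 × (1.47/0.0992)^(0.67) = 2867 K.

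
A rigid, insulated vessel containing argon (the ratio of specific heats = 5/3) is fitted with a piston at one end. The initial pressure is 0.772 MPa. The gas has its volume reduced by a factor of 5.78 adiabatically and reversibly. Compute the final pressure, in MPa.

P₂ ≈ 14.4 MPa

Adiabatic: P₁V₁^γ = P₂V₂^γ ⇒ P₂ = P₁ (V₁/V₂)^γ.
P₂ = 0.772 × 5.78^(5/3) = 14.37 MPa.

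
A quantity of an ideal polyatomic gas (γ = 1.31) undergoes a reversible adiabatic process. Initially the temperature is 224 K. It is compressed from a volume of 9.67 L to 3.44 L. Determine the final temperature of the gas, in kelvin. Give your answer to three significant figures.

T₂ ≈ 309 K

Adiabatic: T₁V₁^(γ−1) = T₂V₂^(γ−1) ⇒ T₂ = T₁ (V₁/V₂)^(γ−1).
T₂ = 224 × (9.67/3.44)^(0.31) = 308.6 K.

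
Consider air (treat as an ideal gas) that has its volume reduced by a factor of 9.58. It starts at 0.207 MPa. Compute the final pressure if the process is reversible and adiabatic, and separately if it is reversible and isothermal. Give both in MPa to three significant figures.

adiabatic: 4.90 MPa; isothermal: 1.98 MPa

For a diatomic ideal gas γ = 7/5.
Isothermal: P₂ = P₁(V₁/V₂) = 0.207×9.58 = 1.983 MPa.
Adiabatic: P₂ = P₁(V₁/V₂)^γ = 0.207×9.58^(7/5) = 4.896 MPa.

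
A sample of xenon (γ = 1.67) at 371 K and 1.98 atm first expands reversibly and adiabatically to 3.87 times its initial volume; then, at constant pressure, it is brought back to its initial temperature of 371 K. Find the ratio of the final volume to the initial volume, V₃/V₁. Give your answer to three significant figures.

V₃/V₁ ≈ 9.58

Adiabatic step: V₂/V₁ = 3.87; T₂ = T₁·(1/3.87)^(0.67) = 149.8 K.
Isobaric step: V₃/V₂ = T₃/T₂ = 371/149.8.
V₃/V₁ = (V₂/V₁)(V₃/V₂) = 3.87 × (371/149.8) = 9.582.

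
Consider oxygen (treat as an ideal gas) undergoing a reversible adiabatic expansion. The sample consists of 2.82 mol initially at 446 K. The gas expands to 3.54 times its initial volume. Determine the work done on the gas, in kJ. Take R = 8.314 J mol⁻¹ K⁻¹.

For a reversible adiabat TV^(γ−1) is constant, so T₂ = T₁ (V₁/V₂)^(γ−1).
γ = 7/5 for a diatomic ideal gas, so γ−1 = 2/5.
T₂ = 446 × (1/3.54)^(2/5) = 269 K.
Q = 0, so ΔU = W_on_gas = nCᵥΔT with Cᵥ = R/(γ−1) = 20.79 J/(mol·K).
ΔU = 2.82 × 20.79 × (269 − 446) = -10380 J.

W ≈ -10.4 kJ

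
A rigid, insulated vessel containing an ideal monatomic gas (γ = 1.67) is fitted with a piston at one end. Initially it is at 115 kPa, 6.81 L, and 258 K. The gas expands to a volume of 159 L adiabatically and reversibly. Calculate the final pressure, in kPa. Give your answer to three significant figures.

Since PV^γ is constant along a reversible adiabat, P₂ = P₁ (V₁/V₂)^γ.
P₂ = 115 × (6.81/159)^(1.67) = 0.5967 kPa.

P₂ ≈ 0.597 kPa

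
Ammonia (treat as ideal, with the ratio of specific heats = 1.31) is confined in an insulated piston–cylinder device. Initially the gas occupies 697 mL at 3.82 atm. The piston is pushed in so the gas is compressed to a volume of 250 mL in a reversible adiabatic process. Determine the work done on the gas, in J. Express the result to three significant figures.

P₂ = P₁(V₁/V₂)^γ = 3.82×(697/250)^(1.31) = 14.64 atm.
For a reversible adiabat, W_by_gas = (P₁V₁ − P₂V₂)/(γ−1).
W_by = (387100×0.000697 − 1.483×10^6×0.00025) / (0.31) = -325.6 J.
W_on_gas = −W_by = 325.6 J.

W ≈ 326 J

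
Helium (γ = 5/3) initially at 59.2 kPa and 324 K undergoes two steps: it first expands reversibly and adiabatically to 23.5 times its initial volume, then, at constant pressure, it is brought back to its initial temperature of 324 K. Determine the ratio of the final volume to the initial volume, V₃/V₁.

V₃/V₁ ≈ 193

Adiabatic step: V₂/V₁ = 23.5; T₂ = T₁·(1/23.5)^(2/3) = 39.49 K.
Isobaric step: V₃/V₂ = T₃/T₂ = 324/39.49.
V₃/V₁ = (V₂/V₁)(V₃/V₂) = 23.5 × (324/39.49) = 192.8.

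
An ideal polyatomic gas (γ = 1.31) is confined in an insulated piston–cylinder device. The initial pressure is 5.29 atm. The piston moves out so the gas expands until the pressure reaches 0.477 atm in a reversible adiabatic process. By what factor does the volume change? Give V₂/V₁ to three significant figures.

V₂/V₁ ≈ 6.28

From PV^γ = const, V₂/V₁ = (P₁/P₂)^(1/γ).
V₂/V₁ = (5.29/0.477)^(0.763) = 6.276.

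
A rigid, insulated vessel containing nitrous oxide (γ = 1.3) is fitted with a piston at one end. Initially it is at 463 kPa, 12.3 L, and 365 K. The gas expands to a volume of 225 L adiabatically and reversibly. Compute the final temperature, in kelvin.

T₂ ≈ 153 K

For a reversible adiabat TV^(γ−1) is constant, so T₂ = T₁ (V₁/V₂)^(γ−1).
T₂ = 365 × (12.3/225)^(0.3) = 152.6 K.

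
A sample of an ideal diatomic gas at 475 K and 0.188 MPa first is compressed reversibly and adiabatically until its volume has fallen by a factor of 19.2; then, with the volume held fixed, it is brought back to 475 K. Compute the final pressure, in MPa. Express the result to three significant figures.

P₃ ≈ 3.61 MPa

For a diatomic ideal gas γ = 7/5.
Adiabatic step (PV^γ = const): P₂ = 0.188×19.2^(7/5) = 11.77 MPa; T₂ = 475×19.2^(2/5) = 1549 K.
Isochoric: P₃ = P₂(T₃/T₂) = 11.77 × (475/1549) = 3.61 MPa.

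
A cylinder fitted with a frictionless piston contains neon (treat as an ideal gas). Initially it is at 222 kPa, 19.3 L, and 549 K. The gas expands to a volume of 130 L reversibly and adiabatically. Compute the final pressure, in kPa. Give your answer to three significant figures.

P₂ ≈ 9.24 kPa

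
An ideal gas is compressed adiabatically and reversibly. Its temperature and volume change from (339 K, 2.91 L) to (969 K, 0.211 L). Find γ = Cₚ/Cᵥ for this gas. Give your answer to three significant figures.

γ ≈ 1.40

TV^(γ−1) = const ⇒ γ − 1 = ln(T₂/T₁) / ln(V₁/V₂).
γ = 1 + ln(969/339) / ln(2.91/0.211) = 1.4.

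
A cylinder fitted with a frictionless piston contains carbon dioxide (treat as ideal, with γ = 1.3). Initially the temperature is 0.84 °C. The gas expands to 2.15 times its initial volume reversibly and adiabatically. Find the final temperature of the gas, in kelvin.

T₂ ≈ 218 K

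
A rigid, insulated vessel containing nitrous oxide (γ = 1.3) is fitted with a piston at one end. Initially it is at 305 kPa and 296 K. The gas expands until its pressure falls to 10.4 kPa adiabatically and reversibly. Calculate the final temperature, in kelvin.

T₂ ≈ 136 K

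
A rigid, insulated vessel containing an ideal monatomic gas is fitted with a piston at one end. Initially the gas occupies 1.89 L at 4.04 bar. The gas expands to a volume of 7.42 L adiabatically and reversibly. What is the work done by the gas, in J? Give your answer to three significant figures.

γ = 5/3 for a monatomic ideal gas.
P₂ = P₁(V₁/V₂)^γ = 4.04×(1.89/7.42)^(5/3) = 0.4135 bar.
For a reversible adiabat, W_by_gas = (P₁V₁ − P₂V₂)/(γ−1).
W_by = (404000×0.00189 − 41350×0.00742) / (2/3) = 685.1 J.

W ≈ 685 J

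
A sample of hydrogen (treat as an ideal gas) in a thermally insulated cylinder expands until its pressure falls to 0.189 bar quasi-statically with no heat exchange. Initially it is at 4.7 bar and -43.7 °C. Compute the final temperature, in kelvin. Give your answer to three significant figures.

Along an adiabat T P^((1−γ)/γ) is constant, so T₂ = T₁ (P₂/P₁)^((γ−1)/γ).
For a diatomic ideal gas γ = 7/5, so (γ−1)/γ = 2/7.
T₁ = -43.7 °C = 229.4 K.
T₂ = 229.4 × (0.189/4.7)^(2/7) = 91.61 K.

T₂ ≈ 91.6 K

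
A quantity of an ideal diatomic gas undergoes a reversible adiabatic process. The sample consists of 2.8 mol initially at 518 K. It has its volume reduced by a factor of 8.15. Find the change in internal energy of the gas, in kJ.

Adiabatic: T₁V₁^(γ−1) = T₂V₂^(γ−1) ⇒ T₂ = T₁ (V₁/V₂)^(γ−1).
γ = 7/5 for a diatomic ideal gas, so γ−1 = 2/5.
T₂ = 518 × 8.15^(2/5) = 1199 K.
Q = 0, so ΔU = W_on_gas = nCᵥΔT with Cᵥ = R/(γ−1) = 20.79 J/(mol·K).
ΔU = 2.8 × 20.79 × (1199 − 518) = 39630 J.

ΔU ≈ 39.6 kJ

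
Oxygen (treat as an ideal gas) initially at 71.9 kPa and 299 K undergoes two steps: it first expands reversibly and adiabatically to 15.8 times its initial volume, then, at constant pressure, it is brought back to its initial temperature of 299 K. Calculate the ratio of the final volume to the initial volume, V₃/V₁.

V₃/V₁ ≈ 47.7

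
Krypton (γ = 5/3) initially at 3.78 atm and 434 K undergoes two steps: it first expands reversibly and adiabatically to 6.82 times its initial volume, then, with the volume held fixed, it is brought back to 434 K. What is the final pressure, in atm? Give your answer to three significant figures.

P₃ ≈ 0.554 atm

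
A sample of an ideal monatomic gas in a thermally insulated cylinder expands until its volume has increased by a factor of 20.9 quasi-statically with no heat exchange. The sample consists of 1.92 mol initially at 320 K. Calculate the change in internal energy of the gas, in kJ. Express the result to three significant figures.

For a reversible adiabat TV^(γ−1) is constant, so T₂ = T₁ (V₁/V₂)^(γ−1).
γ = 5/3 for a monatomic ideal gas, so γ−1 = 2/3.
T₂ = 320 × (1/20.9)^(2/3) = 42.17 K.
Q = 0, so ΔU = W_on_gas = nCᵥΔT with Cᵥ = R/(γ−1) = 12.47 J/(mol·K).
ΔU = 1.92 × 12.47 × (42.17 − 320) = -6652 J.

ΔU ≈ -6.65 kJ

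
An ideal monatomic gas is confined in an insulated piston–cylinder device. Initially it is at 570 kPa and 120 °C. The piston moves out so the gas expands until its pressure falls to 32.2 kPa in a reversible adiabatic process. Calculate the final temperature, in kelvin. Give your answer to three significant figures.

Adiabatic: T₂/T₁ = (P₂/P₁)^((γ−1)/γ).
For a monatomic ideal gas γ = 5/3, so (γ−1)/γ = 2/5.
T₁ = 120 °C = 393.1 K.
T₂ = 393.1 × (32.2/570)^(2/5) = 124.6 K.

T₂ ≈ 125 K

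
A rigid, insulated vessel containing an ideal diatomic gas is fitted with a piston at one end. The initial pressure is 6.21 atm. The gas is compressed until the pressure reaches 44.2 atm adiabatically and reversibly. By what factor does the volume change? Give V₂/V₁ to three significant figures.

V₂/V₁ ≈ 0.246

From PV^γ = const, V₂/V₁ = (P₁/P₂)^(1/γ).
For a diatomic ideal gas γ = 7/5.
V₂/V₁ = (6.21/44.2)^(5/7) = 0.2461.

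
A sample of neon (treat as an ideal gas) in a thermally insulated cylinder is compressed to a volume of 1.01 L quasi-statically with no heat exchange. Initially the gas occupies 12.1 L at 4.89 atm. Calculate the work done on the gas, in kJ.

W ≈ 38.1 kJ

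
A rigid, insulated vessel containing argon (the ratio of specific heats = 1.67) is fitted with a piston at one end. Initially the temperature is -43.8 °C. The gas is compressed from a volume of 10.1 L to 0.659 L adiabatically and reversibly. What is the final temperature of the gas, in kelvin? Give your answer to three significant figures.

Adiabatic: T₁V₁^(γ−1) = T₂V₂^(γ−1) ⇒ T₂ = T₁ (V₁/V₂)^(γ−1).
T₁ = -43.8 °C = 229.3 K.
T₂ = 229.3 × (10.1/0.659)^(0.67) = 1428 K.

T₂ ≈ 1430 K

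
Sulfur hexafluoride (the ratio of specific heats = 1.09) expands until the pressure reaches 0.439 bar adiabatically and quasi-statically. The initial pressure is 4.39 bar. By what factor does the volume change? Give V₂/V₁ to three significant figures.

V₂/V₁ ≈ 8.27

From PV^γ = const, V₂/V₁ = (P₁/P₂)^(1/γ).
V₂/V₁ = (4.39/0.439)^(0.917) = 8.269.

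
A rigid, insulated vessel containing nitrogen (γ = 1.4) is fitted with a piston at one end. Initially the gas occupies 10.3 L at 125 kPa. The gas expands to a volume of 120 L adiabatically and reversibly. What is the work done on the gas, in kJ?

P₂ = P₁(V₁/V₂)^γ = 125×(10.3/120)^(1.4) = 4.018 kPa.
For a reversible adiabat, W_by_gas = (P₁V₁ − P₂V₂)/(γ−1).
W_by = (125000×0.0103 − 4018×0.12) / (0.4) = 2013 J.
W_on_gas = −W_by = -2013 J.

W ≈ -2.01 kJ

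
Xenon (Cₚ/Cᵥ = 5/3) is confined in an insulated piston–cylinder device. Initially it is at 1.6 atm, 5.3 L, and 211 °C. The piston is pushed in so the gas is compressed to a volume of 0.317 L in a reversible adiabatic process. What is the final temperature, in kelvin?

For a reversible adiabat TV^(γ−1) is constant, so T₂ = T₁ (V₁/V₂)^(γ−1).
T₁ = 211 °C = 484.1 K.
T₂ = 484.1 × (5.3/0.317)^(2/3) = 3166 K.

T₂ ≈ 3170 K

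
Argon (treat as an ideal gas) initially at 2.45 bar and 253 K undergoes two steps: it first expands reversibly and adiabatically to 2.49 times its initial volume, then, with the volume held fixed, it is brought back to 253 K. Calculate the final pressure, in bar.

P₃ ≈ 0.984 bar

For a monatomic ideal gas γ = 5/3.
Adiabatic step (PV^γ = const): P₂ = 2.45×(1/2.49)^(5/3) = 0.5356 bar; T₂ = 253×(1/2.49)^(2/3) = 137.7 K.
Isochoric: P₃ = P₂(T₃/T₂) = 0.5356 × (253/137.7) = 0.9839 bar.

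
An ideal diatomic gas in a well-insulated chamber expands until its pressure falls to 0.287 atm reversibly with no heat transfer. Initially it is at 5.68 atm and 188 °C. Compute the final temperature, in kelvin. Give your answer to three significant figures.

Adiabatic: T₂/T₁ = (P₂/P₁)^((γ−1)/γ).
For a diatomic ideal gas γ = 7/5, so (γ−1)/γ = 2/7.
T₁ = 188 °C = 461.1 K.
T₂ = 461.1 × (0.287/5.68)^(2/7) = 196.5 K.

T₂ ≈ 197 K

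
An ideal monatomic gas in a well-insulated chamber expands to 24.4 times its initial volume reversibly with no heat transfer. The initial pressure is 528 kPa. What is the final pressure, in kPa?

P₂ ≈ 2.57 kPa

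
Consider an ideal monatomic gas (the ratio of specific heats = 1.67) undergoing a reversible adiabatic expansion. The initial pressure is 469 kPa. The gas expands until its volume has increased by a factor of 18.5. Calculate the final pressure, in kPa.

P₂ ≈ 3.59 kPa

Adiabatic: P₁V₁^γ = P₂V₂^γ ⇒ P₂ = P₁ (V₁/V₂)^γ.
P₂ = 469 × (1/18.5)^(1.67) = 3.589 kPa.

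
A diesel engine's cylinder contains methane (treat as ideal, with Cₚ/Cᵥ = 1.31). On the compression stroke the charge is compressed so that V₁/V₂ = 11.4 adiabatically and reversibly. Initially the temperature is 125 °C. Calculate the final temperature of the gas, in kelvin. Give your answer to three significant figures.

T₂ ≈ 847 K

For a reversible adiabat TV^(γ−1) is constant, so T₂ = T₁ (V₁/V₂)^(γ−1).
T₁ = 125 °C = 398.1 K.
T₂ = 398.1 × 11.4^(0.31) = 846.6 K.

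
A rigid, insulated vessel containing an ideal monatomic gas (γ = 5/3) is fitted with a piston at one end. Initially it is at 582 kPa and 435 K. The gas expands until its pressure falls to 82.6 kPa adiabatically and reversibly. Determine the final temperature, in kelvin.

Along an adiabat T P^((1−γ)/γ) is constant, so T₂ = T₁ (P₂/P₁)^((γ−1)/γ).
T₂ = 435 × (82.6/582)^(2/5) = 199.2 K.

T₂ ≈ 199 K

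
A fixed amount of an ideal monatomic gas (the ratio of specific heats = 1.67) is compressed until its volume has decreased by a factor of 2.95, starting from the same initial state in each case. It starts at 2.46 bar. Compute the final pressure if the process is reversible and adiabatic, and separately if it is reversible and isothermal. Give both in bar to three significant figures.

adiabatic: 15.0 bar; isothermal: 7.26 bar

Isothermal: P₂ = P₁(V₁/V₂) = 2.46×2.95 = 7.257 bar.
Adiabatic: P₂ = P₁(V₁/V₂)^γ = 2.46×2.95^(1.67) = 14.98 bar.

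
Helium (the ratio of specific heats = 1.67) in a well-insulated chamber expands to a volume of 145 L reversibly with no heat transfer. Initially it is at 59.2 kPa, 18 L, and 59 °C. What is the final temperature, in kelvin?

For a reversible adiabat TV^(γ−1) is constant, so T₂ = T₁ (V₁/V₂)^(γ−1).
T₁ = 59 °C = 332.1 K.
T₂ = 332.1 × (18/145)^(0.67) = 82.08 K.

T₂ ≈ 82.1 K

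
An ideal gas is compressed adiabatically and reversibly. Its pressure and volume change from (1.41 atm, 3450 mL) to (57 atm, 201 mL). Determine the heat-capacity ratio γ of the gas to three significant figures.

γ ≈ 1.30

PV^γ = const ⇒ γ = ln(P₂/P₁) / ln(V₁/V₂).
γ = ln(57/1.41) / ln(3450/201) = 1.301.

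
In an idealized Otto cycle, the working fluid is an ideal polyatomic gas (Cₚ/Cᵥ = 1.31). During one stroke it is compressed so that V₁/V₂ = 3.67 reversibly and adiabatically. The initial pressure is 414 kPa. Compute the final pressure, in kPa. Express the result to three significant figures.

P₂ ≈ 2270 kPa

Adiabatic: P₁V₁^γ = P₂V₂^γ ⇒ P₂ = P₁ (V₁/V₂)^γ.
P₂ = 414 × 3.67^(1.31) = 2274 kPa.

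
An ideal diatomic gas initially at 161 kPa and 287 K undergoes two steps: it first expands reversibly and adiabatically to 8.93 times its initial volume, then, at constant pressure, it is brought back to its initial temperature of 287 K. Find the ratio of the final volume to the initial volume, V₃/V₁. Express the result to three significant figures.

For a diatomic ideal gas γ = 7/5.
Adiabatic step: V₂/V₁ = 8.93; T₂ = T₁·(1/8.93)^(2/5) = 119.5 K.
Isobaric step: V₃/V₂ = T₃/T₂ = 287/119.5.
V₃/V₁ = (V₂/V₁)(V₃/V₂) = 8.93 × (287/119.5) = 21.44.

V₃/V₁ ≈ 21.4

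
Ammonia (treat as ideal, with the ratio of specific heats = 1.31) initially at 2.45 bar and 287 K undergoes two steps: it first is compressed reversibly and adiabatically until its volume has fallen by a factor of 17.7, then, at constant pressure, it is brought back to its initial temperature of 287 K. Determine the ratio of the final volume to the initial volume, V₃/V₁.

Adiabatic step: V₂/V₁ = 0.0565; T₂ = T₁·17.7^(0.31) = 699.4 K.
Isobaric step: V₃/V₂ = T₃/T₂ = 287/699.4.
V₃/V₁ = (V₂/V₁)(V₃/V₂) = 0.0565 × (287/699.4) = 0.02318.

V₃/V₁ ≈ 0.0232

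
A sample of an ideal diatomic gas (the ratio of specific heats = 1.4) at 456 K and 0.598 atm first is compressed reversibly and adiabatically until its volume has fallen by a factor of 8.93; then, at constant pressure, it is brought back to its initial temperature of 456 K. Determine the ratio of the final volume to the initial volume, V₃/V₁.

Adiabatic step: V₂/V₁ = 0.112; T₂ = T₁·8.93^(0.4) = 1095 K.
Isobaric step: V₃/V₂ = T₃/T₂ = 456/1095.
V₃/V₁ = (V₂/V₁)(V₃/V₂) = 0.112 × (456/1095) = 0.04665.

V₃/V₁ ≈ 0.0466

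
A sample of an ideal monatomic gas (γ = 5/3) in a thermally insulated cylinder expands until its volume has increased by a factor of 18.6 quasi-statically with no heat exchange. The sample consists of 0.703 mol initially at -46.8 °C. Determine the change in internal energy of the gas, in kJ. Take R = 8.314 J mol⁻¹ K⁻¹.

ΔU ≈ -1.70 kJ

For a reversible adiabat TV^(γ−1) is constant, so T₂ = T₁ (V₁/V₂)^(γ−1).
T₁ = -46.8 °C = 226.3 K.
T₂ = 226.3 × (1/18.6)^(2/3) = 32.24 K.
Q = 0, so ΔU = W_on_gas = nCᵥΔT with Cᵥ = R/(γ−1) = 12.47 J/(mol·K).
ΔU = 0.703 × 12.47 × (32.24 − 226.3) = -1702 J.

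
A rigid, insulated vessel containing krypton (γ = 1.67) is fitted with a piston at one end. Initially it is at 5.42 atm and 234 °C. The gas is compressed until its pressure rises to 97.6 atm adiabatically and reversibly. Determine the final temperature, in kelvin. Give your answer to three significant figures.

T₂ ≈ 1620 K

Along an adiabat T P^((1−γ)/γ) is constant, so T₂ = T₁ (P₂/P₁)^((γ−1)/γ).
T₁ = 234 °C = 507.1 K.
T₂ = 507.1 × (97.6/5.42)^(0.401) = 1617 K.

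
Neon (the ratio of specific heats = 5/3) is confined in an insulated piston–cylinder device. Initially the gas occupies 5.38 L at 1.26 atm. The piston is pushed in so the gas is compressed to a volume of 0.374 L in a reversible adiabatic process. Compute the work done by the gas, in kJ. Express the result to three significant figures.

W ≈ -5.06 kJ

P₂ = P₁(V₁/V₂)^γ = 1.26×(5.38/0.374)^(5/3) = 107.2 atm.
For a reversible adiabat, W_by_gas = (P₁V₁ − P₂V₂)/(γ−1).
W_by = (127700×0.00538 − 1.086×10^7×0.000374) / (2/3) = -5064 J.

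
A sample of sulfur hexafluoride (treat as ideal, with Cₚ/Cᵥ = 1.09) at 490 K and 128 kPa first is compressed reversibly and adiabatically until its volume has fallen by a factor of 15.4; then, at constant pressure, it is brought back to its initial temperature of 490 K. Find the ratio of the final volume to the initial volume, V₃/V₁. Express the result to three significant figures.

V₃/V₁ ≈ 0.0508

Adiabatic step: V₂/V₁ = 0.06494; T₂ = T₁·15.4^(0.09) = 626.7 K.
Isobaric step: V₃/V₂ = T₃/T₂ = 490/626.7.
V₃/V₁ = (V₂/V₁)(V₃/V₂) = 0.06494 × (490/626.7) = 0.05077.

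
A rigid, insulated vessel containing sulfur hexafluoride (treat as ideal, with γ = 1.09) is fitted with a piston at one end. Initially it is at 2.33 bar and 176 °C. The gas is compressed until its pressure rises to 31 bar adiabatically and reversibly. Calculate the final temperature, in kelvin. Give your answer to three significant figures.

Along an adiabat T P^((1−γ)/γ) is constant, so T₂ = T₁ (P₂/P₁)^((γ−1)/γ).
T₁ = 176 °C = 449.1 K.
T₂ = 449.1 × (31/2.33)^(0.0826) = 556.2 K.

T₂ ≈ 556 K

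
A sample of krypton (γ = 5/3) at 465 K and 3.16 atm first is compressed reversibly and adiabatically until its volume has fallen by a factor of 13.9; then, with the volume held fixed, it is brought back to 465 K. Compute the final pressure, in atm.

Adiabatic step (PV^γ = const): P₂ = 3.16×13.9^(5/3) = 253.9 atm; T₂ = 465×13.9^(2/3) = 2688 K.
Isochoric: P₃ = P₂(T₃/T₂) = 253.9 × (465/2688) = 43.92 atm.

P₃ ≈ 43.9 atm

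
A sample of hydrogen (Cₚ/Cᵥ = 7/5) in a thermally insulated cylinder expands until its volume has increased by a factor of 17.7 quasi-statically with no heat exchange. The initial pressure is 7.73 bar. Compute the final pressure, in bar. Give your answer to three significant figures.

Since PV^γ is constant along a reversible adiabat, P₂ = P₁ (V₁/V₂)^γ.
P₂ = 7.73 × (1/17.7)^(7/5) = 0.1384 bar.

P₂ ≈ 0.138 bar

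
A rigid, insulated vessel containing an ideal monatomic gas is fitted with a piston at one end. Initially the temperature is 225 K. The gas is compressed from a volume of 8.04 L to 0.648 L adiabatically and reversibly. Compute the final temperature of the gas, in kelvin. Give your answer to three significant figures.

T₂ ≈ 1210 K

Adiabatic: T₁V₁^(γ−1) = T₂V₂^(γ−1) ⇒ T₂ = T₁ (V₁/V₂)^(γ−1).
For a monatomic ideal gas γ = 5/3, so γ−1 = 2/3.
T₂ = 225 × (8.04/0.648)^(2/3) = 1206 K.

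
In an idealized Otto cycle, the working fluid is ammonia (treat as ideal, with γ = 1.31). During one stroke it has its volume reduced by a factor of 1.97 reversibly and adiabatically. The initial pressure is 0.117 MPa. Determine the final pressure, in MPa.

P₂ ≈ 0.284 MPa

Since PV^γ is constant along a reversible adiabat, P₂ = P₁ (V₁/V₂)^γ.
P₂ = 0.117 × 1.97^(1.31) = 0.2844 MPa.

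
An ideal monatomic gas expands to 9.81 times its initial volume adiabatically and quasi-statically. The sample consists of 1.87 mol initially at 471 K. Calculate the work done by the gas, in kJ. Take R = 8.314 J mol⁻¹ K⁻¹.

W ≈ 8.59 kJ

Adiabatic: T₁V₁^(γ−1) = T₂V₂^(γ−1) ⇒ T₂ = T₁ (V₁/V₂)^(γ−1).
γ = 5/3 for a monatomic ideal gas, so γ−1 = 2/3.
T₂ = 471 × (1/9.81)^(2/3) = 102.8 K.
Q = 0, so ΔU = W_on_gas = nCᵥΔT with Cᵥ = R/(γ−1) = 12.47 J/(mol·K).
ΔU = 1.87 × 12.47 × (102.8 − 471) = -8587 J.
Work done by the gas = −ΔU = 8587 J.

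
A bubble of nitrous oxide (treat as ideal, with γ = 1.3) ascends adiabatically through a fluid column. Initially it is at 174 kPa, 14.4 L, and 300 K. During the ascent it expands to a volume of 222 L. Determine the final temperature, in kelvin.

Adiabatic: T₁V₁^(γ−1) = T₂V₂^(γ−1) ⇒ T₂ = T₁ (V₁/V₂)^(γ−1).
T₂ = 300 × (14.4/222)^(0.3) = 132 K.

T₂ ≈ 132 K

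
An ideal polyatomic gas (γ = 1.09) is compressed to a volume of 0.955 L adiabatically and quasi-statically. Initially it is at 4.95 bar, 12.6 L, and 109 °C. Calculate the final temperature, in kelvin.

For a reversible adiabat TV^(γ−1) is constant, so T₂ = T₁ (V₁/V₂)^(γ−1).
T₁ = 109 °C = 382.1 K.
T₂ = 382.1 × (12.6/0.955)^(0.09) = 482 K.

T₂ ≈ 482 K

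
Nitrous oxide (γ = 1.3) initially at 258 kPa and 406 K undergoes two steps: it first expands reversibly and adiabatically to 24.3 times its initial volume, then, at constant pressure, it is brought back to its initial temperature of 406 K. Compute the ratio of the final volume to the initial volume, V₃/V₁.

Adiabatic step: V₂/V₁ = 24.3; T₂ = T₁·(1/24.3)^(0.3) = 155.9 K.
Isobaric step: V₃/V₂ = T₃/T₂ = 406/155.9.
V₃/V₁ = (V₂/V₁)(V₃/V₂) = 24.3 × (406/155.9) = 63.28.

V₃/V₁ ≈ 63.3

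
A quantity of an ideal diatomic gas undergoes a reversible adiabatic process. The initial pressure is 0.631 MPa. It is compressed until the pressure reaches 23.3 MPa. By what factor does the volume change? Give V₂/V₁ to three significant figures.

V₂/V₁ ≈ 0.0759

From PV^γ = const, V₂/V₁ = (P₁/P₂)^(1/γ).
For a diatomic ideal gas γ = 7/5.
V₂/V₁ = (0.631/23.3)^(5/7) = 0.07594.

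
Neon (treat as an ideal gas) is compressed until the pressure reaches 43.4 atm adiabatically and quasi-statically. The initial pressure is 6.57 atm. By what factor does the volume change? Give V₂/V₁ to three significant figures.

V₂/V₁ ≈ 0.322

From PV^γ = const, V₂/V₁ = (P₁/P₂)^(1/γ).
For a monatomic ideal gas γ = 5/3.
V₂/V₁ = (6.57/43.4)^(3/5) = 0.3221.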